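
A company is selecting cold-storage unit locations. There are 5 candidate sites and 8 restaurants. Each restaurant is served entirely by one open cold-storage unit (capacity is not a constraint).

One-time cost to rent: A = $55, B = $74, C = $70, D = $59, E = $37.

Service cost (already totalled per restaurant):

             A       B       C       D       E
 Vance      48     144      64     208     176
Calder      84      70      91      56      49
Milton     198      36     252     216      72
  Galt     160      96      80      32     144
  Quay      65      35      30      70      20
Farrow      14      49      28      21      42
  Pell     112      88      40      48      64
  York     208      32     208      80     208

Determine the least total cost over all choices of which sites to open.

Minimum total cost: 489

For any fixed open set, each restaurant goes to its cheapest open site; total = fixed + service.
{A, B, D}: Vance→A 48, Calder→D 56, Milton→B 36, Galt→D 32, Quay→B 35, Farrow→A 14, Pell→D 48, York→B 32. Service 301; fixed 188; total 489.
{A, B, D, E}: Vance→A 48, Calder→E 49, Milton→B 36, Galt→D 32, Quay→E 20, Farrow→A 14, Pell→D 48, York→B 32. Service 279; fixed 225; total 504.
{A, D, E}: service 363 + fixed 151 = 514
{A, B, C, D, E}: service 271 + fixed 295 = 566
No other subset beats 489.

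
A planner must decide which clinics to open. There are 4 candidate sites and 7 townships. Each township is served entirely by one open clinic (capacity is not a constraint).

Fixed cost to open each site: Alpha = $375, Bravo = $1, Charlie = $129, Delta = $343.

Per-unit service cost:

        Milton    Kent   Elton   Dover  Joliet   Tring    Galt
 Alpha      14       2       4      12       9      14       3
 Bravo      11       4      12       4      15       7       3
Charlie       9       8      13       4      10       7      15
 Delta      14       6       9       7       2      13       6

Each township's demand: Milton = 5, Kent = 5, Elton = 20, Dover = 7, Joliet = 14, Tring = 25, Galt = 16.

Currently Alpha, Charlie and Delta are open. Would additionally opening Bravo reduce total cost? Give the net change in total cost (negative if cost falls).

No — net change +1 (cost rises by 1).

Current service cost with {Alpha, Charlie, Delta}: 414.
Adding Bravo: each township re-picks its cheapest; new service cost 414, saving 0.
Extra fixed cost: 1. Net change = 1 − 0 = 1.
(Totals: 1261 → 1262.)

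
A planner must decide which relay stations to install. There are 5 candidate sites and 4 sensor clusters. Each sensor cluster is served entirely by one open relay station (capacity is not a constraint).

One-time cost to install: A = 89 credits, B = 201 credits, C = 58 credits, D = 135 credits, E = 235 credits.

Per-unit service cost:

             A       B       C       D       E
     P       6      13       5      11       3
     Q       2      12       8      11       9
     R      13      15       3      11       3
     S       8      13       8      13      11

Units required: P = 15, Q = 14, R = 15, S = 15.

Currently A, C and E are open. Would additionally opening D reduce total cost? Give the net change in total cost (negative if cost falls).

Current service cost with {A, C, E}: 238.
Adding D: each sensor cluster re-picks its cheapest; new service cost 238, saving 0.
Extra fixed cost: 135. Net change = 135 − 0 = 135.
(Totals: 620 → 755.)

No — net change +135 (cost rises by 135).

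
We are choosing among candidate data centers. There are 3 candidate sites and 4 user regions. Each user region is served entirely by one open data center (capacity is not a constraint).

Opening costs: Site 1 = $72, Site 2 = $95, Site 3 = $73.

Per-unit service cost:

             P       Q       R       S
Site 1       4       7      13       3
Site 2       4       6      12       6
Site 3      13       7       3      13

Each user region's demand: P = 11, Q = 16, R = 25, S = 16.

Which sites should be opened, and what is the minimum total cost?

For any fixed open set, each user region goes to its cheapest open site; total = fixed + service.
{Site 1, Site 3}: P→Site 1 4·11=44, Q→Site 1 7·16=112, R→Site 3 3·25=75, S→Site 1 3·16=48. Service 279; fixed 145; total 424.
{Site 2, Site 3}: P→Site 2 4·11=44, Q→Site 2 6·16=96, R→Site 3 3·25=75, S→Site 2 6·16=96. Service 311; fixed 168; total 479.
{Site 1, Site 2, Site 3}: P→Site 1 4·11=44, Q→Site 2 6·16=96, R→Site 3 3·25=75, S→Site 1 3·16=48. Service 263; fixed 240; total 503.
{Site 1}: service 529 + fixed 72 = 601
No other subset beats 424.

Open Site 1 and Site 3; minimum total cost 424.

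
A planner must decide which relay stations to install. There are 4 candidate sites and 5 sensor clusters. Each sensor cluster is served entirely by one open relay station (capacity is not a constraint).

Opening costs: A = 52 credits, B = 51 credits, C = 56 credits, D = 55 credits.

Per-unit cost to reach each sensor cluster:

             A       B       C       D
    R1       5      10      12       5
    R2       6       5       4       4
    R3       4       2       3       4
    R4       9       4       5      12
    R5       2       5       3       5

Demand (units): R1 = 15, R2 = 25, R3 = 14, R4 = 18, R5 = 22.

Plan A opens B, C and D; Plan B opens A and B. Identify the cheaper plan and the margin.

Plan B is cheaper by 56.

Plan A: {B, C, D}: R1→D 5·15=75, R2→C 4·25=100, R3→B 2·14=28, R4→B 4·18=72, R5→C 3·22=66. Service 341; fixed 162; total 503.
Plan B: {A, B}: R1→A 5·15=75, R2→B 5·25=125, R3→B 2·14=28, R4→B 4·18=72, R5→A 2·22=44. Service 344; fixed 103; total 447.
Difference: |503 − 447| = 56.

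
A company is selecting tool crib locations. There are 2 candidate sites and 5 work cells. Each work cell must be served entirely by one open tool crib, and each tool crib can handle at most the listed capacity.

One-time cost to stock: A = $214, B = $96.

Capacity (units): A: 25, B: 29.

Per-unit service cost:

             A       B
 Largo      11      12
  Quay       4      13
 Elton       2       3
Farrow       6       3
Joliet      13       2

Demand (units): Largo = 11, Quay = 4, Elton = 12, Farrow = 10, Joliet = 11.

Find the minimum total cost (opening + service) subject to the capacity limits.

Minimum total cost: 559

Open {A, B}: Largo→A 11·11=121, Quay→B 13·4=52, Elton→A 2·12=24, Farrow→B 3·10=30, Joliet→B 2·11=22.
Loads: A carries 23/25, B carries 25/29. Service 249; fixed 310; total 559.
Next best feasible plan costs 565.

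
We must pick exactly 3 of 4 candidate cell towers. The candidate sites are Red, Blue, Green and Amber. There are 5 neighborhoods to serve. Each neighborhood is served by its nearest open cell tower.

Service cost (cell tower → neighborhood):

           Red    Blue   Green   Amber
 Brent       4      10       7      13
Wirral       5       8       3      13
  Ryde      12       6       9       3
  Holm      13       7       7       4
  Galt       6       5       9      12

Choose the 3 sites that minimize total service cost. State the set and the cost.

With exactly 3 open, each neighborhood uses its cheapest among the chosen.
{Red, Green, Amber}: Brent→Red 4, Wirral→Green 3, Ryde→Amber 3, Holm→Amber 4, Galt→Red 6. Service cost 20.
{Red, Blue, Amber}: service cost 21
{Blue, Green, Amber}: service cost 22
Among all 4 size-3 choices, {Red, Green, Amber} is lowest.

Choose Red, Green and Amber; total service cost 20.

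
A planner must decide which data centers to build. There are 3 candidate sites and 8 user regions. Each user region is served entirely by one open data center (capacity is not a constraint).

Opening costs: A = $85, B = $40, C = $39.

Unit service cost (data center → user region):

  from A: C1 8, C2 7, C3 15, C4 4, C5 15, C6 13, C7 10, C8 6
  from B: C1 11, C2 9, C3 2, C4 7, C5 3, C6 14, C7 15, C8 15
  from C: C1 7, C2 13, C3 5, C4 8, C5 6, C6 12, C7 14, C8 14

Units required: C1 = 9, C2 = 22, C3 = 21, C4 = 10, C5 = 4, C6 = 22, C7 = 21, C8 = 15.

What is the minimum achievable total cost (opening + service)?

For any fixed open set, each user region goes to its cheapest open site; total = fixed + service.
{A, B}: C1→A 8·9=72, C2→A 7·22=154, C3→B 2·21=42, C4→A 4·10=40, C5→B 3·4=12, C6→A 13·22=286, C7→A 10·21=210, C8→A 6·15=90. Service 906; fixed 125; total 1031.
{A, B, C}: service 875 + fixed 164 = 1039
{A, C}: service 950 + fixed 124 = 1074
{C}: service 1326 + fixed 39 = 1365
(All 7 nonempty subsets were checked; A and B is lowest.)

Minimum total cost: 1031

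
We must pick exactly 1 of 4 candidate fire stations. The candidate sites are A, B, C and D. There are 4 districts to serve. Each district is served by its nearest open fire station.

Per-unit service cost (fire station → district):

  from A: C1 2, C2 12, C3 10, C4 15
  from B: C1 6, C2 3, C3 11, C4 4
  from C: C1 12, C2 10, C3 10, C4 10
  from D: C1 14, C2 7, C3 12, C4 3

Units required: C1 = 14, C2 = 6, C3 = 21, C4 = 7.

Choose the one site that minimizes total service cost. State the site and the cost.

Choose B only; total service cost 361.

With exactly 1 open, each district uses its cheapest among the chosen.
{B}: C1→B 6·14=84, C2→B 3·6=18, C3→B 11·21=231, C4→B 4·7=28. Service cost 361.
{A}: service cost 415
{C}: service cost 508
Among all 4 size-1 choices, {B} is lowest.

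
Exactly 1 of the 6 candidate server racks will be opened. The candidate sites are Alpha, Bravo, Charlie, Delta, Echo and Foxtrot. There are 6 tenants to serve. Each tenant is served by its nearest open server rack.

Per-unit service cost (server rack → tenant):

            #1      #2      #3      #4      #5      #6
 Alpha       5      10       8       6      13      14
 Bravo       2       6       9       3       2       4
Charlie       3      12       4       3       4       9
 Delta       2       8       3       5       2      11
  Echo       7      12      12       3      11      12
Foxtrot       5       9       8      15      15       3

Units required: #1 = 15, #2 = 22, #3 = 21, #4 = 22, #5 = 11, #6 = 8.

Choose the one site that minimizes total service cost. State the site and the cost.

Choose Bravo only; total service cost 471.

With exactly 1 open, each tenant uses its cheapest among the chosen.
{Bravo}: #1→Bravo 2·15=30, #2→Bravo 6·22=132, #3→Bravo 9·21=189, #4→Bravo 3·22=66, #5→Bravo 2·11=22, #6→Bravo 4·8=32. Service cost 471.
{Delta}: service cost 489
{Charlie}: service cost 575
Among all 6 size-1 choices, {Bravo} is lowest.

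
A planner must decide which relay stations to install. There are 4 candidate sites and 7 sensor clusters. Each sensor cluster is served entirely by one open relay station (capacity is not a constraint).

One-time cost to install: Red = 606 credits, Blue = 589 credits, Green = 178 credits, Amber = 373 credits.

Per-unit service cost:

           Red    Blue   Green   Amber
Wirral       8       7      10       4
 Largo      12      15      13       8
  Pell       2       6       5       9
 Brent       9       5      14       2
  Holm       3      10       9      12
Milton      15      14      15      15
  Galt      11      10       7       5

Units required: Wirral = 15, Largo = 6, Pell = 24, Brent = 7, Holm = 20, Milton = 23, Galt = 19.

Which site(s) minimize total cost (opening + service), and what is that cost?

For any fixed open set, each sensor cluster goes to its cheapest open site; total = fixed + service.
{Green}: Wirral→Green 10·15=150, Largo→Green 13·6=78, Pell→Green 5·24=120, Brent→Green 14·7=98, Holm→Green 9·20=180, Milton→Green 15·23=345, Galt→Green 7·19=133. Service 1104; fixed 178; total 1282.
{Amber}: service 1018 + fixed 373 = 1391
{Green, Amber}: service 862 + fixed 551 = 1413
{Red, Blue, Green, Amber}: service 647 + fixed 1746 = 2393
No other subset beats 1282.

Open Green only; minimum total cost 1282.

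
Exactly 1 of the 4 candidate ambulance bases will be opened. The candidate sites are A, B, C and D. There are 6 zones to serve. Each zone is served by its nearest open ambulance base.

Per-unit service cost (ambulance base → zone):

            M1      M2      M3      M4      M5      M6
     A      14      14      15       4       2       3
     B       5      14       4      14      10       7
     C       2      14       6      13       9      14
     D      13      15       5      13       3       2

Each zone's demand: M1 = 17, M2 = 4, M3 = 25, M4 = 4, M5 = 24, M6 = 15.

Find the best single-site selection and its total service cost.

With exactly 1 open, each zone uses its cheapest among the chosen.
{D}: M1→D 13·17=221, M2→D 15·4=60, M3→D 5·25=125, M4→D 13·4=52, M5→D 3·24=72, M6→D 2·15=30. Service cost 560.
{B}: service cost 642
{C}: service cost 718
Among all 4 size-1 choices, {D} is lowest.

Choose D only; total service cost 560.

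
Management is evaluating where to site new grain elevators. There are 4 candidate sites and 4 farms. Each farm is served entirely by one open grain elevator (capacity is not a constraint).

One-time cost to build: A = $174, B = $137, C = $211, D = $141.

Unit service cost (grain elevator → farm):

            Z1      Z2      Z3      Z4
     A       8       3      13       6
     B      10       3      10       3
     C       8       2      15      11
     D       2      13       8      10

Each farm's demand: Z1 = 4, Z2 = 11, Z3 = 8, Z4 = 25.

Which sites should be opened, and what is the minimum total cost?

For any fixed open set, each farm goes to its cheapest open site; total = fixed + service.
{B}: Z1→B 10·4=40, Z2→B 3·11=33, Z3→B 10·8=80, Z4→B 3·25=75. Service 228; fixed 137; total 365.
{B, D}: Z1→D 2·4=8, Z2→B 3·11=33, Z3→D 8·8=64, Z4→B 3·25=75. Service 180; fixed 278; total 458.
{A}: service 319 + fixed 174 = 493
{A, B, C, D}: Z1→D 2·4=8, Z2→C 2·11=22, Z3→D 8·8=64, Z4→B 3·25=75. Service 169; fixed 663; total 832.
No other subset beats 365.

Open B only; minimum total cost 365.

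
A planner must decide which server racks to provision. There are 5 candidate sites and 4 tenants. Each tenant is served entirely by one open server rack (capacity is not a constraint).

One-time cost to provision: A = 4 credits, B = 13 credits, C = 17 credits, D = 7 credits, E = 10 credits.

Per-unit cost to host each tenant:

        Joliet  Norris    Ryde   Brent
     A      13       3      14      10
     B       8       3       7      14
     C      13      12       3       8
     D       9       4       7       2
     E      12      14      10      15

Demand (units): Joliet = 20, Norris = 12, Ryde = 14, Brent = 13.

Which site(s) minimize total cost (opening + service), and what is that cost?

For any fixed open set, each tenant goes to its cheapest open site; total = fixed + service.
{B, C, D}: Joliet→B 8·20=160, Norris→B 3·12=36, Ryde→C 3·14=42, Brent→D 2·13=26. Service 264; fixed 37; total 301.
{A, B, C, D}: service 264 + fixed 41 = 305
{B, C, D, E}: Joliet→B 8·20=160, Norris→B 3·12=36, Ryde→C 3·14=42, Brent→D 2·13=26. Service 264; fixed 47; total 311.
{A, B, C, D, E}: Joliet→B 8·20=160, Norris→A 3·12=36, Ryde→C 3·14=42, Brent→D 2·13=26. Service 264; fixed 51; total 315.
No other subset beats 301.

Open B, C and D; minimum total cost 301.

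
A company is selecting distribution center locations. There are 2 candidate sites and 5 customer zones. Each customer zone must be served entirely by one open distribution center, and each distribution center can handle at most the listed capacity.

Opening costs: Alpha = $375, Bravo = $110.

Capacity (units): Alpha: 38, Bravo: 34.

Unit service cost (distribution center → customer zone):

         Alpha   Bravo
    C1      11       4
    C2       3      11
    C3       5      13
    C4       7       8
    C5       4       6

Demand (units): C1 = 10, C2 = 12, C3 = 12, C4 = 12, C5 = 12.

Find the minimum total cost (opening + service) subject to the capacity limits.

Minimum total cost: 765

Open {Alpha, Bravo}: C1→Bravo 4·10=40, C2→Alpha 3·12=36, C3→Alpha 5·12=60, C4→Bravo 8·12=96, C5→Alpha 4·12=48.
Loads: Alpha carries 36/38, Bravo carries 22/34. Service 280; fixed 485; total 765.
Next best feasible plan costs 777.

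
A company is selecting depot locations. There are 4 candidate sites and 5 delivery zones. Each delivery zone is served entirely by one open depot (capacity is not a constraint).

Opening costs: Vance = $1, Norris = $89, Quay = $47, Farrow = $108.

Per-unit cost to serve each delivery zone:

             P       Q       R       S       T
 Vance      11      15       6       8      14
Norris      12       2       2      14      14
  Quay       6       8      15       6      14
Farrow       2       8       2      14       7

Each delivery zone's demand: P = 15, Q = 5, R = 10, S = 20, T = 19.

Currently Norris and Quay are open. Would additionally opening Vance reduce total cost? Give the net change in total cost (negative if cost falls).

No — net change +1 (cost rises by 1).

Current service cost with {Norris, Quay}: 506.
Adding Vance: each delivery zone re-picks its cheapest; new service cost 506, saving 0.
Extra fixed cost: 1. Net change = 1 − 0 = 1.
(Totals: 642 → 643.)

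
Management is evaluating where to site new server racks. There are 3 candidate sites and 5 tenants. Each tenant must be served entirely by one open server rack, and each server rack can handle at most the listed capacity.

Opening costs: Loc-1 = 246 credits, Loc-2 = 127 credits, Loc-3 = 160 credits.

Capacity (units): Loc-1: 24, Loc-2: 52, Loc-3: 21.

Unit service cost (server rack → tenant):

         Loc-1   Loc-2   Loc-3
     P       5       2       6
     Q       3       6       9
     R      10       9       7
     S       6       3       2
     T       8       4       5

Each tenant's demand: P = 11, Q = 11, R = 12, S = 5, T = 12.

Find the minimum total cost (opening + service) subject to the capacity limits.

Open {Loc-2}: P→Loc-2 2·11=22, Q→Loc-2 6·11=66, R→Loc-2 9·12=108, S→Loc-2 3·5=15, T→Loc-2 4·12=48.
Loads: Loc-2 carries 51/52. Service 259; fixed 127; total 386.
Next best feasible plan costs 517.

Minimum total cost: 386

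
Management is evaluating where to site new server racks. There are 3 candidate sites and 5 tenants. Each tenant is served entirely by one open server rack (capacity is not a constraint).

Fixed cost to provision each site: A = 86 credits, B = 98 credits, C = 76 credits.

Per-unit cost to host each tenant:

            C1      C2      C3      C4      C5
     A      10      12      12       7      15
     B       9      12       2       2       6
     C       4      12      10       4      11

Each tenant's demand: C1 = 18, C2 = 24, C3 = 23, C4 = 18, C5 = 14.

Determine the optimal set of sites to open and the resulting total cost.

Open B and C; minimum total cost 700.

For any fixed open set, each tenant goes to its cheapest open site; total = fixed + service.
{B, C}: C1→C 4·18=72, C2→B 12·24=288, C3→B 2·23=46, C4→B 2·18=36, C5→B 6·14=84. Service 526; fixed 174; total 700.
{B}: service 616 + fixed 98 = 714
{A, B, C}: service 526 + fixed 260 = 786
{C}: service 816 + fixed 76 = 892
(All 7 nonempty subsets were checked; B and C is lowest.)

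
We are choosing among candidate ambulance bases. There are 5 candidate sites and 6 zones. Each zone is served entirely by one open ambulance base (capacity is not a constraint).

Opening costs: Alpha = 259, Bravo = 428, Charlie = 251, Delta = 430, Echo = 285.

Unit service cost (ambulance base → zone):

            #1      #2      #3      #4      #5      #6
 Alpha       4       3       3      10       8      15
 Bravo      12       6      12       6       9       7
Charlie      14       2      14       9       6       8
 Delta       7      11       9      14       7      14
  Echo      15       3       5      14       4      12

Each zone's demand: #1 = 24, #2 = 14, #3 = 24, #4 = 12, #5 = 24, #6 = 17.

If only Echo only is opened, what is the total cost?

Each zone is assigned to its cheapest site among the open ones.
{Echo}: #1→Echo 15·24=360, #2→Echo 3·14=42, #3→Echo 5·24=120, #4→Echo 14·12=168, #5→Echo 4·24=96, #6→Echo 12·17=204. Service 990; fixed 285; total 1275.

Total cost: 1275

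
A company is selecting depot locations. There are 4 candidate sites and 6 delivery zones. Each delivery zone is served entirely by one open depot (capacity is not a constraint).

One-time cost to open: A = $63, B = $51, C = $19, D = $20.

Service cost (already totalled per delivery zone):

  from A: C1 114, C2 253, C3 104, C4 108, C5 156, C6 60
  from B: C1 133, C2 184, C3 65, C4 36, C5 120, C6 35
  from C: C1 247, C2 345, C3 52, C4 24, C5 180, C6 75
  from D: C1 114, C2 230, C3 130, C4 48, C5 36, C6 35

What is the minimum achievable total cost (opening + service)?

For any fixed open set, each delivery zone goes to its cheapest open site; total = fixed + service.
{C, D}: C1→D 114, C2→D 230, C3→C 52, C4→C 24, C5→D 36, C6→D 35. Service 491; fixed 39; total 530.
{B, C, D}: C1→D 114, C2→B 184, C3→C 52, C4→C 24, C5→D 36, C6→B 35. Service 445; fixed 90; total 535.
{B, D}: service 470 + fixed 71 = 541
{A, B, C, D}: service 445 + fixed 153 = 598
No other subset beats 530.

Minimum total cost: 530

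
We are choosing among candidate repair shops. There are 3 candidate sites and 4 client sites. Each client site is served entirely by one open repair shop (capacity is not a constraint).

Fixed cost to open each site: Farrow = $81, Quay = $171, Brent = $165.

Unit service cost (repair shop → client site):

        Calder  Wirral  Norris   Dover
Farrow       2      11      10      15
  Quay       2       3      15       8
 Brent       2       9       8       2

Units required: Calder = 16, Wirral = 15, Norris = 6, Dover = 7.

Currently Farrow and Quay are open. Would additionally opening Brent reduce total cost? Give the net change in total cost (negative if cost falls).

No — net change +111 (cost rises by 111).

Current service cost with {Farrow, Quay}: 193.
Adding Brent: each client site re-picks its cheapest; new service cost 139, saving 54.
Extra fixed cost: 165. Net change = 165 − 54 = 111.
(Totals: 445 → 556.)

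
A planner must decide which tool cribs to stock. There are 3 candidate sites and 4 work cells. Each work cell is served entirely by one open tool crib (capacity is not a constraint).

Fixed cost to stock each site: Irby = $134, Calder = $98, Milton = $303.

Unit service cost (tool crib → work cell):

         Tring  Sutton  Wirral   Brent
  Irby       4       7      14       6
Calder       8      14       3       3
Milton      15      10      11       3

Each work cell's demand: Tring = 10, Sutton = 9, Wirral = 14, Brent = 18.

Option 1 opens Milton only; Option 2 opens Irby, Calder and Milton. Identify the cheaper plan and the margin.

Option 2 is cheaper by 17.

Option 1: {Milton}: Tring→Milton 15·10=150, Sutton→Milton 10·9=90, Wirral→Milton 11·14=154, Brent→Milton 3·18=54. Service 448; fixed 303; total 751.
Option 2: {Irby, Calder, Milton}: Tring→Irby 4·10=40, Sutton→Irby 7·9=63, Wirral→Calder 3·14=42, Brent→Calder 3·18=54. Service 199; fixed 535; total 734.
Difference: |751 − 734| = 17.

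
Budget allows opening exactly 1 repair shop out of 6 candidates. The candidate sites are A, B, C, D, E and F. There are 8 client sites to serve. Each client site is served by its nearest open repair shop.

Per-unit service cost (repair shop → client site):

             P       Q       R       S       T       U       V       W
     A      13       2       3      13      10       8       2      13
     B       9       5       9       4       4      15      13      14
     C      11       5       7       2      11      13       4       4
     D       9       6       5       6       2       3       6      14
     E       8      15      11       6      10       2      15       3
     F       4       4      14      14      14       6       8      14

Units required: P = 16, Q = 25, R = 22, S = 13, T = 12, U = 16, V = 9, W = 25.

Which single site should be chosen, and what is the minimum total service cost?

With exactly 1 open, each client site uses its cheapest among the chosen.
{C}: P→C 11·16=176, Q→C 5·25=125, R→C 7·22=154, S→C 2·13=26, T→C 11·12=132, U→C 13·16=208, V→C 4·9=36, W→C 4·25=100. Service cost 957.
{D}: service cost 958
{A}: service cost 1084
Among all 6 size-1 choices, {C} is lowest.

Choose C only; total service cost 957.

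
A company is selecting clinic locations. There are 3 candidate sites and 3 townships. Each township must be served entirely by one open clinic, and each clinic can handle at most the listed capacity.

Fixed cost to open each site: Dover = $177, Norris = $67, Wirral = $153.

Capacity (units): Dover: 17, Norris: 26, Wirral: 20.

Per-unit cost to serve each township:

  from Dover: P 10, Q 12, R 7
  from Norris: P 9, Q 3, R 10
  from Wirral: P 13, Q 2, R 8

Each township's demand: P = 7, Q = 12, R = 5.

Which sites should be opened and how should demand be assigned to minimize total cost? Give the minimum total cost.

Minimum total cost: 216

Open {Norris}: P→Norris 9·7=63, Q→Norris 3·12=36, R→Norris 10·5=50.
Loads: Norris carries 24/26. Service 149; fixed 67; total 216.
Next best feasible plan costs 347.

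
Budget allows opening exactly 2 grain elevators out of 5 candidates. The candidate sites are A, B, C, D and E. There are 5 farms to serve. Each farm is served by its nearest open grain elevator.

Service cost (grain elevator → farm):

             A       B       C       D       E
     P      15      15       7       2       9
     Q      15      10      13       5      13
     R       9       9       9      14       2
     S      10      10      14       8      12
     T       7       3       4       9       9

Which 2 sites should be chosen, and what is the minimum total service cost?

Choose D and E; total service cost 26.

With exactly 2 open, each farm uses its cheapest among the chosen.
{D, E}: P→D 2, Q→D 5, R→E 2, S→D 8, T→D 9. Service cost 26.
{B, D}: service cost 27
{C, D}: service cost 28
Among all 10 size-2 choices, {D, E} is lowest.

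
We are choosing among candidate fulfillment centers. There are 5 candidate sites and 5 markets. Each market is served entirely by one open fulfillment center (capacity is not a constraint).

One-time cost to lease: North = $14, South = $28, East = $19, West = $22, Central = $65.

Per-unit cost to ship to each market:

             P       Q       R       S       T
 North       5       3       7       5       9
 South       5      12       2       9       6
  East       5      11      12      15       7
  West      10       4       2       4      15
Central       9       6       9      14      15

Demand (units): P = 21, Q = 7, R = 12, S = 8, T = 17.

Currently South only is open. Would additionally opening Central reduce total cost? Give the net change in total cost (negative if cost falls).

Current service cost with {South}: 387.
Adding Central: each market re-picks its cheapest; new service cost 345, saving 42.
Extra fixed cost: 65. Net change = 65 − 42 = 23.
(Totals: 415 → 438.)

No — net change +23 (cost rises by 23).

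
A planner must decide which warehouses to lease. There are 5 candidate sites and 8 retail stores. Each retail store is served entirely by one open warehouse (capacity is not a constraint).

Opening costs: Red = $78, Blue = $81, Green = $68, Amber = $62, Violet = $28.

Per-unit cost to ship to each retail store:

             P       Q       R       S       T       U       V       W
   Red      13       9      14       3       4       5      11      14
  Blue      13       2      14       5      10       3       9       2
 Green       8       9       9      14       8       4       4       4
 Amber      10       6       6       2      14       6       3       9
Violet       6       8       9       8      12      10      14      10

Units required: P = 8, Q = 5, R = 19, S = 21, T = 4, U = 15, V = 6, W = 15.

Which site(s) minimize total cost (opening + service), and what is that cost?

For any fixed open set, each retail store goes to its cheapest open site; total = fixed + service.
{Blue, Amber, Violet}: P→Violet 6·8=48, Q→Blue 2·5=10, R→Amber 6·19=114, S→Amber 2·21=42, T→Blue 10·4=40, U→Blue 3·15=45, V→Amber 3·6=18, W→Blue 2·15=30. Service 347; fixed 171; total 518.
{Blue, Amber}: service 379 + fixed 143 = 522
{Green, Amber}: service 420 + fixed 130 = 550
{Red, Blue, Green, Amber, Violet}: P→Violet 6·8=48, Q→Blue 2·5=10, R→Amber 6·19=114, S→Amber 2·21=42, T→Red 4·4=16, U→Blue 3·15=45, V→Amber 3·6=18, W→Blue 2·15=30. Service 323; fixed 317; total 640.
No other subset beats 518.

Open Blue, Amber and Violet; minimum total cost 518.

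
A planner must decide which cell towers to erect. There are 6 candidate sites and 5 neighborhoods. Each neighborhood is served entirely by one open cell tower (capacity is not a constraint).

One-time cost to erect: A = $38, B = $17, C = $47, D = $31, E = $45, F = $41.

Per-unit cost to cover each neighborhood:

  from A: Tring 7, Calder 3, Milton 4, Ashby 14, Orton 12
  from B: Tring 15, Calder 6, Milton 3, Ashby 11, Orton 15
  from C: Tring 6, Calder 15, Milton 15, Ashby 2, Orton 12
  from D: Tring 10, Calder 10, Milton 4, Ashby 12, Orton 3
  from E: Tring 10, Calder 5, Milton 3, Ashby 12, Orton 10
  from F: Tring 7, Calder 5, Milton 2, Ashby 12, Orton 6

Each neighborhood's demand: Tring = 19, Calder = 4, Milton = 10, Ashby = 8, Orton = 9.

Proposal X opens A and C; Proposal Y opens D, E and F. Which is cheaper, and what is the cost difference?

Proposal X: {A, C}: Tring→C 6·19=114, Calder→A 3·4=12, Milton→A 4·10=40, Ashby→C 2·8=16, Orton→A 12·9=108. Service 290; fixed 85; total 375.
Proposal Y: {D, E, F}: Tring→F 7·19=133, Calder→E 5·4=20, Milton→F 2·10=20, Ashby→D 12·8=96, Orton→D 3·9=27. Service 296; fixed 117; total 413.
Difference: |375 − 413| = 38.

Proposal X is cheaper by 38.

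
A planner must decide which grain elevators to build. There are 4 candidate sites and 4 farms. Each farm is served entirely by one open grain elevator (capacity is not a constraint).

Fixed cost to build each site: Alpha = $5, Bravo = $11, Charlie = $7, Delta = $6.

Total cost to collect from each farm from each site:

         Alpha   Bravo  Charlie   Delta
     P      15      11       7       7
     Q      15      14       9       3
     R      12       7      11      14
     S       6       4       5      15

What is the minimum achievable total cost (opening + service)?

Minimum total cost: 38

For any fixed open set, each farm goes to its cheapest open site; total = fixed + service.
{Bravo, Delta}: P→Delta 7, Q→Delta 3, R→Bravo 7, S→Bravo 4. Service 21; fixed 17; total 38.
{Alpha, Delta}: service 28 + fixed 11 = 39
{Charlie}: P→Charlie 7, Q→Charlie 9, R→Charlie 11, S→Charlie 5. Service 32; fixed 7; total 39.
{Alpha, Bravo, Charlie, Delta}: P→Charlie 7, Q→Delta 3, R→Bravo 7, S→Bravo 4. Service 21; fixed 29; total 50.
No other subset beats 38.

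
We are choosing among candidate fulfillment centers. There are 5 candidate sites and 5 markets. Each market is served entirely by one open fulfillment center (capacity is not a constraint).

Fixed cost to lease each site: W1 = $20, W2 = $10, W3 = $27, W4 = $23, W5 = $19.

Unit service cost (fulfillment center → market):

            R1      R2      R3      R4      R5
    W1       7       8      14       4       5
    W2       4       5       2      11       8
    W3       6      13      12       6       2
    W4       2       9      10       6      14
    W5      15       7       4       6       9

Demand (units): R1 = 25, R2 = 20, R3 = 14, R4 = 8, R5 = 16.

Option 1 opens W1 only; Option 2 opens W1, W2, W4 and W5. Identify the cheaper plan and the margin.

Option 1: {W1}: R1→W1 7·25=175, R2→W1 8·20=160, R3→W1 14·14=196, R4→W1 4·8=32, R5→W1 5·16=80. Service 643; fixed 20; total 663.
Option 2: {W1, W2, W4, W5}: R1→W4 2·25=50, R2→W2 5·20=100, R3→W2 2·14=28, R4→W1 4·8=32, R5→W1 5·16=80. Service 290; fixed 72; total 362.
Difference: |663 − 362| = 301.

Option 2 is cheaper by 301.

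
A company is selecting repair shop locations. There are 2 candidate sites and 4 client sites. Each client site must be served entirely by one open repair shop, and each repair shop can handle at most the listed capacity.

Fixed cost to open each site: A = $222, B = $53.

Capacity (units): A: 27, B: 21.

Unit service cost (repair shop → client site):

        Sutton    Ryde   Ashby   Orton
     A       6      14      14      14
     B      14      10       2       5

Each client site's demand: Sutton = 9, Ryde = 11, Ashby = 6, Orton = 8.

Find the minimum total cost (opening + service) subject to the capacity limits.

Minimum total cost: 535

Open {A, B}: Sutton→A 6·9=54, Ryde→A 14·11=154, Ashby→B 2·6=12, Orton→B 5·8=40.
Loads: A carries 20/27, B carries 14/21. Service 260; fixed 275; total 535.
Next best feasible plan costs 563.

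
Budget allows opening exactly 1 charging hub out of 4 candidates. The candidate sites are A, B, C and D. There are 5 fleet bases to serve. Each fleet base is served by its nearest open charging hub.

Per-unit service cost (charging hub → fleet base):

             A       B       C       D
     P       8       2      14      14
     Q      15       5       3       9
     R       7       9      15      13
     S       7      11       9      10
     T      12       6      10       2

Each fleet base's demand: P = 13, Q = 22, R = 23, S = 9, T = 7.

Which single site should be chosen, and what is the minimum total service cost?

Choose B only; total service cost 484.

With exactly 1 open, each fleet base uses its cheapest among the chosen.
{B}: P→B 2·13=26, Q→B 5·22=110, R→B 9·23=207, S→B 11·9=99, T→B 6·7=42. Service cost 484.
{A}: service cost 742
{C}: service cost 744
Among all 4 size-1 choices, {B} is lowest.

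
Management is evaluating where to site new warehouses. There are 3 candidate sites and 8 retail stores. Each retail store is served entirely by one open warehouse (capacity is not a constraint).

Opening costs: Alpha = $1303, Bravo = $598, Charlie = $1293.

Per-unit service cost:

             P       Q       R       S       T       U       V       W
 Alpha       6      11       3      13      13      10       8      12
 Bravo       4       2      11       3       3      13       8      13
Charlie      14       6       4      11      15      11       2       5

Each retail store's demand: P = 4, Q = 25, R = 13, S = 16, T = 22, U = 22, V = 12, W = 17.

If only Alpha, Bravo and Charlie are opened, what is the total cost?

Total cost: 3742

Each retail store is assigned to its cheapest site among the open ones.
{Alpha, Bravo, Charlie}: P→Bravo 4·4=16, Q→Bravo 2·25=50, R→Alpha 3·13=39, S→Bravo 3·16=48, T→Bravo 3·22=66, U→Alpha 10·22=220, V→Charlie 2·12=24, W→Charlie 5·17=85. Service 548; fixed 3194; total 3742.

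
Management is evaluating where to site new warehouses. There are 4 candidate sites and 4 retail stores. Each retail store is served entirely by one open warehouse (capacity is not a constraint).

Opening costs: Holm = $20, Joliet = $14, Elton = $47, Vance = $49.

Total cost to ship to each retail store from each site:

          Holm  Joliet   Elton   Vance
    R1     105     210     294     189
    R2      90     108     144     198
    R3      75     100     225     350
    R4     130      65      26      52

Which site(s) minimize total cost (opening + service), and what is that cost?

For any fixed open set, each retail store goes to its cheapest open site; total = fixed + service.
{Holm, Elton}: R1→Holm 105, R2→Holm 90, R3→Holm 75, R4→Elton 26. Service 296; fixed 67; total 363.
{Holm, Joliet}: service 335 + fixed 34 = 369
{Holm, Joliet, Elton}: service 296 + fixed 81 = 377
{Holm, Joliet, Elton, Vance}: R1→Holm 105, R2→Holm 90, R3→Holm 75, R4→Elton 26. Service 296; fixed 130; total 426.
No other subset beats 363.

Open Holm and Elton; minimum total cost 363.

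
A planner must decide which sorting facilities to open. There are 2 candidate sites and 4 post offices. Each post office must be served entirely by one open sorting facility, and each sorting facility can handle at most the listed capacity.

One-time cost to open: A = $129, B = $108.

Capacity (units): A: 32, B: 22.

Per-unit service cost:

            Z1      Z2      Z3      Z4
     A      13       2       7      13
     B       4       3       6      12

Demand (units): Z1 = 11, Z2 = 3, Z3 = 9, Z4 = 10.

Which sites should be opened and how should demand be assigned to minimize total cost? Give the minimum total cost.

Open {A, B}: Z1→B 4·11=44, Z2→A 2·3=6, Z3→A 7·9=63, Z4→B 12·10=120.
Loads: A carries 12/32, B carries 21/22. Service 233; fixed 237; total 470.
Next best feasible plan costs 471.

Minimum total cost: 470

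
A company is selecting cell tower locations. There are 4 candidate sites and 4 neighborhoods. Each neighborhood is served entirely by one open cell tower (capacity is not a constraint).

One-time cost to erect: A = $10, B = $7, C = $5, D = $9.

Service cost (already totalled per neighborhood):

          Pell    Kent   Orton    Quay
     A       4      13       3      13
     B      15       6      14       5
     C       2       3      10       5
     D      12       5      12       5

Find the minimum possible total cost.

Minimum total cost: 25

For any fixed open set, each neighborhood goes to its cheapest open site; total = fixed + service.
{C}: Pell→C 2, Kent→C 3, Orton→C 10, Quay→C 5. Service 20; fixed 5; total 25.
{A, C}: Pell→C 2, Kent→C 3, Orton→A 3, Quay→C 5. Service 13; fixed 15; total 28.
{B, C}: Pell→C 2, Kent→C 3, Orton→C 10, Quay→B 5. Service 20; fixed 12; total 32.
{A, B, C, D}: service 13 + fixed 31 = 44
No other subset beats 25.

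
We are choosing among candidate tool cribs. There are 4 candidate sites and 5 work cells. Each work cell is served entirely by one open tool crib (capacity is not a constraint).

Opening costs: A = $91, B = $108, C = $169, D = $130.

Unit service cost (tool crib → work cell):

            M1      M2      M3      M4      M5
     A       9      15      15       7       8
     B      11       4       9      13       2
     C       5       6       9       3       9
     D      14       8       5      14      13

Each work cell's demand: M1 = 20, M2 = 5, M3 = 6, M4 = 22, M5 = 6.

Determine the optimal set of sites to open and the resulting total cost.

Open C only; minimum total cost 473.

For any fixed open set, each work cell goes to its cheapest open site; total = fixed + service.
{C}: M1→C 5·20=100, M2→C 6·5=30, M3→C 9·6=54, M4→C 3·22=66, M5→C 9·6=54. Service 304; fixed 169; total 473.
{B, C}: service 252 + fixed 277 = 529
{A, C}: service 298 + fixed 260 = 558
{A, B, C, D}: service 228 + fixed 498 = 726
No other subset beats 473.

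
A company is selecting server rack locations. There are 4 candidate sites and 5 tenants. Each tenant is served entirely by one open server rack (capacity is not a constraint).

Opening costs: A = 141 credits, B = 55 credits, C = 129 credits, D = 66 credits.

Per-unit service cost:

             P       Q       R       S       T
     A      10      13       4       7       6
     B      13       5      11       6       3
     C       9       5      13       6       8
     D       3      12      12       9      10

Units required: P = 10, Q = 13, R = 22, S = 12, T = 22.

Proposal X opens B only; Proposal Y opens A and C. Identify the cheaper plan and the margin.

Proposal X is cheaper by 87.

Proposal X: {B}: P→B 13·10=130, Q→B 5·13=65, R→B 11·22=242, S→B 6·12=72, T→B 3·22=66. Service 575; fixed 55; total 630.
Proposal Y: {A, C}: P→C 9·10=90, Q→C 5·13=65, R→A 4·22=88, S→C 6·12=72, T→A 6·22=132. Service 447; fixed 270; total 717.
Difference: |630 − 717| = 87.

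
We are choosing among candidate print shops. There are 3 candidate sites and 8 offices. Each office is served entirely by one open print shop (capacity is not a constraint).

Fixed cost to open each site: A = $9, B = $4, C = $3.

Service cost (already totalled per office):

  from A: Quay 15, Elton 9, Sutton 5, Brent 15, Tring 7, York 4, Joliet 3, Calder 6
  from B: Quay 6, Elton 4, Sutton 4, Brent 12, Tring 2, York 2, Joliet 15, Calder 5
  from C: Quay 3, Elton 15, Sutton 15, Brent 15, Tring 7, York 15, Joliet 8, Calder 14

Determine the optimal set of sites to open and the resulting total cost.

Open B and C; minimum total cost 47.

For any fixed open set, each office goes to its cheapest open site; total = fixed + service.
{B, C}: Quay→C 3, Elton→B 4, Sutton→B 4, Brent→B 12, Tring→B 2, York→B 2, Joliet→C 8, Calder→B 5. Service 40; fixed 7; total 47.
{A, B}: service 38 + fixed 13 = 51
{A, B, C}: service 35 + fixed 16 = 51
{C}: service 92 + fixed 3 = 95
No other subset beats 47.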